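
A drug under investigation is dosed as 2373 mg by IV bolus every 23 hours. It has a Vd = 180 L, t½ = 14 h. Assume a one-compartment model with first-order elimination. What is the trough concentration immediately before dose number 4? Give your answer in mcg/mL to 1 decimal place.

6.0 mcg/mL

f = (1/2)^(τ/t½) = (1/2)^(23/14) ≈ 0.3202.
C₀ = D/Vd = 2373/180 ≈ 13.183 mcg/mL.
Before the 4th dose, 3 doses have been given. Superposition: Cmin = C₀·(f + f² + … + f^3).
≈ 13.183 × (0.3202 + 0.1025 + 0.0328) ≈ 13.183 × 0.4555 ≈ 6.005 mcg/mL.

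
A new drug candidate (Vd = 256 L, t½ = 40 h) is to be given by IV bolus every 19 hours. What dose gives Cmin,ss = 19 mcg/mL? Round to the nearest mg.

τ/t½ = 19/40 ≈ 0.475, so f = (1/2)^(19/40) ≈ 0.719467.
Cmin,ss = (D/Vd)·f/(1−f), so D = Cmin,ss·Vd·(1−f)/f.
D = 19 × 256 × (1−f)/f ≈ 19 × 256 × 0.38992 ≈ 1896.57 mg.

1897 mg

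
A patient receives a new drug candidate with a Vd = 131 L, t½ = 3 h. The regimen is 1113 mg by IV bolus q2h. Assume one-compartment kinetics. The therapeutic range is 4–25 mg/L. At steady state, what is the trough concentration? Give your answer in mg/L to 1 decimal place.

Over one 2-h interval, 2/3 ≈ 0.66667 half-lives elapse, leaving f ≈ 0.6300 of each dose.
Accumulation ratio R = 1/(1 − f) ≈ 1/0.3700 ≈ 2.7027.
Single-dose peak C₀ = D/Vd = 1113/131 ≈ 8.496 mg/L.
Cmax,ss = C₀/(1 − f) ≈ 8.496/0.3700 ≈ 22.962 mg/L.
Steady-state trough Cmin,ss = Cmax,ss·f ≈ 22.962 × 0.6300 ≈ 14.466 mg/L.
Trough 14.5 mg/L vs MEC 4 mg/L: adequate.

14.5 mg/L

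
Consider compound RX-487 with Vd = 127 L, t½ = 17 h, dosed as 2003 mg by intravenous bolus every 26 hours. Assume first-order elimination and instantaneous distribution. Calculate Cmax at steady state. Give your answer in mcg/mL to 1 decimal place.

k = ln2/t½ = ln2/17 ≈ 0.040773 h⁻¹; fraction remaining f = e^(−kτ) = e^(−0.040773×26) ≈ 0.3464.
At steady state, accumulation factor R = 1/(1 − e^(−kτ)) ≈ 1.5300.
Each bolus raises the concentration by D/Vd = 2003/127 ≈ 15.772 mcg/mL.
Steady-state peak Cmax,ss = C₀·R ≈ 15.772 × 1.5300 ≈ 24.131 mcg/mL.

24.1 mcg/mL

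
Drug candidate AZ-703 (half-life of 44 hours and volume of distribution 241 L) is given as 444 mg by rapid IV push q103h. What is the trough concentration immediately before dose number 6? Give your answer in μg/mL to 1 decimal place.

0.5 μg/mL

f = (1/2)^(τ/t½) = (1/2)^(103/44) ≈ 0.1974.
C₀ = D/Vd = 444/241 ≈ 1.842 μg/mL.
Before the 6th dose, 5 doses have been given. Superposition: Cmin = C₀·(f + f² + … + f^5).
≈ 1.842 × (0.1974 + 0.0390 + 0.0077 + 0.0015 + 0.0003) ≈ 1.842 × 0.2459 ≈ 0.453 μg/mL.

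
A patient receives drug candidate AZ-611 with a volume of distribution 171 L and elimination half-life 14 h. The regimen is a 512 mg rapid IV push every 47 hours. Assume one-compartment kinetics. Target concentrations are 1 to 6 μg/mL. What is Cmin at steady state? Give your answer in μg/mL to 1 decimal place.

0.3 μg/mL

τ/t½ = 47/14 ≈ 3.3571, so fraction remaining f = (1/2)^(47/14) ≈ 0.0976.
Each bolus raises the concentration by D/Vd = 512/171 ≈ 2.994 μg/mL.
Steady-state trough Cmin,ss = C₀·f/(1−f) ≈ 2.994 × 0.0976/0.9024 ≈ 0.324 μg/mL.
Trough 0.3 μg/mL vs MEC 1 μg/mL: subtherapeutic.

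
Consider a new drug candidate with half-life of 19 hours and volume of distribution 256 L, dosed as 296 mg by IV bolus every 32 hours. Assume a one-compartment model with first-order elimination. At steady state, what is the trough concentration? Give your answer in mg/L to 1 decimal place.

0.5 mg/L

τ/t½ = 32/19 ≈ 1.6842, so fraction remaining f = (1/2)^(32/19) ≈ 0.3112.
Accumulation ratio R = 1/(1 − f) ≈ 1/0.6888 ≈ 1.4518.
Single-dose peak C₀ = D/Vd = 296/256 ≈ 1.156 mg/L.
Steady-state peak Cmax,ss = C₀·R ≈ 1.156 × 1.4518 ≈ 1.678 mg/L.
One interval later, Cmin,ss = Cmax,ss·e^(−kτ) ≈ 1.678 × 0.3112 ≈ 0.522 mg/L.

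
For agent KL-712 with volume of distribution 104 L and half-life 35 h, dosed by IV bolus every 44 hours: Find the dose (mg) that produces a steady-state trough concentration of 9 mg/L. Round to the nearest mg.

1301 mg

τ/t½ = 44/35 ≈ 1.2571, so f = (1/2)^(44/35) ≈ 0.418372.
Cmin,ss = (D/Vd)·f/(1−f), so D = Cmin,ss·Vd·(1−f)/f.
D = 9 × 104 × (1−f)/f ≈ 9 × 104 × 1.39022 ≈ 1301.25 mg.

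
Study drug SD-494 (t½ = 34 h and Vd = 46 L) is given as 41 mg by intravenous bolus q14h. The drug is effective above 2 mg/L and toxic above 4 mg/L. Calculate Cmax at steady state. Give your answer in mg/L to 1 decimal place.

3.6 mg/L

τ/t½ = 14/34 ≈ 0.41176, so fraction remaining f = (1/2)^(14/34) ≈ 0.7517.
Accumulation ratio R = 1/(1 − f) ≈ 1/0.2483 ≈ 4.0274.
Single-dose peak C₀ = D/Vd = 41/46 ≈ 0.891 mg/L.
Steady-state peak Cmax,ss = C₀·R ≈ 0.891 × 4.0274 ≈ 3.588 mg/L.
Peak 3.6 mg/L vs MTC 4 mg/L: below toxic threshold.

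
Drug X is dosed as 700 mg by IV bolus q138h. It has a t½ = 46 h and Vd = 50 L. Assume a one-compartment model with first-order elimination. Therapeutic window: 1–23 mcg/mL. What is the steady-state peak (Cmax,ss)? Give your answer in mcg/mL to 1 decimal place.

16.0 mcg/mL

The dosing interval is 3 half-lives, so f = 2^(−3) = 0.125.
At steady state, R = 1/(1 − 0.125) = 8/7.
Single-dose peak C₀ = D/Vd = 700/50 = 14 mcg/mL.
Steady-state peak Cmax,ss = C₀·R = 14 × 8/7 ≈ 16.000 mcg/mL.
Peak 16.0 mcg/mL vs MTC 23 mcg/mL: below toxic threshold.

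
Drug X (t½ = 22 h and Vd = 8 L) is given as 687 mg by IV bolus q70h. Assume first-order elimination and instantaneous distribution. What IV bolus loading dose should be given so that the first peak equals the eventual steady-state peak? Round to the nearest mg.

f = (1/2)^(70/22) ≈ 0.110199; accumulation ratio R = 1/(1−f) ≈ 1.12385.
Loading dose to hit Cmax,ss on first dose: D_load = D_maint·R ≈ 687 × 1.12385 ≈ 772.08 mg.

772 mg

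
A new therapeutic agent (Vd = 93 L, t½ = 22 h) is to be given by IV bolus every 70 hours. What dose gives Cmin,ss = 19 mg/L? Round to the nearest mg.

14268 mg

τ/t½ = 70/22 ≈ 3.1818, so f = (1/2)^(70/22) ≈ 0.110199.
Cmin,ss = (D/Vd)·f/(1−f), so D = Cmin,ss·Vd·(1−f)/f.
D = 19 × 93 × (1−f)/f ≈ 19 × 93 × 8.07449 ≈ 14267.62 mg.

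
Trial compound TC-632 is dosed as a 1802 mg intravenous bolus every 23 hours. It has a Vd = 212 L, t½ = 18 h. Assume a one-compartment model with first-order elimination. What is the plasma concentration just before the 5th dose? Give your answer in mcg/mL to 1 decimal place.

f = (1/2)^(τ/t½) = (1/2)^(23/18) ≈ 0.4124.
C₀ = D/Vd = 1802/212 ≈ 8.500 mcg/mL.
Before the 5th dose, 4 doses have been given. Superposition: Cmin = C₀·(f + f² + … + f^4).
≈ 8.500 × (0.4124 + 0.1701 + 0.0701 + 0.0289) ≈ 8.500 × 0.6815 ≈ 5.793 mcg/mL.

5.8 mcg/mL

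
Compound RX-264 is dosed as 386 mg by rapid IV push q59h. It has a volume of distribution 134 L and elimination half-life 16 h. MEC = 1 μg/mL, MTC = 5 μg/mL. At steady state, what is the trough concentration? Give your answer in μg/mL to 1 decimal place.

0.2 μg/mL

k = ln2/t½ = ln2/16 ≈ 0.043322 h⁻¹; fraction remaining f = e^(−kτ) = e^(−0.043322×59) ≈ 0.0776.
Each bolus raises the concentration by D/Vd = 386/134 ≈ 2.881 μg/mL.
Steady-state trough Cmin,ss = C₀·f/(1−f) ≈ 2.881 × 0.0776/0.9224 ≈ 0.242 μg/mL.
Trough 0.2 μg/mL vs MEC 1 μg/mL: subtherapeutic.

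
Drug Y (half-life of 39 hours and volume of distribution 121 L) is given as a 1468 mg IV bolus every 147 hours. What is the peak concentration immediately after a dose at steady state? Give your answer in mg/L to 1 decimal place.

13.1 mg/L

k = ln2/t½ = ln2/39 ≈ 0.017773 h⁻¹; fraction remaining f = e^(−kτ) = e^(−0.017773×147) ≈ 0.0733.
Accumulation ratio R = 1/(1 − f) ≈ 1/0.9267 ≈ 1.0791.
Single-dose peak C₀ = D/Vd = 1468/121 ≈ 12.132 mg/L.
Steady-state peak Cmax,ss = C₀·R ≈ 12.132 × 1.0791 ≈ 13.092 mg/L.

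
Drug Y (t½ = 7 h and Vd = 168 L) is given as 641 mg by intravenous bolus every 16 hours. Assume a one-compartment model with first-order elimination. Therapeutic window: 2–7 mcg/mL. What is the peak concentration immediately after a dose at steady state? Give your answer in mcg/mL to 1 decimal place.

τ/t½ = 16/7 ≈ 2.2857, so fraction remaining f = (1/2)^(16/7) ≈ 0.2051.
Accumulation ratio R = 1/(1 − f) ≈ 1/0.7949 ≈ 1.2580.
Each bolus raises the concentration by D/Vd = 641/168 ≈ 3.815 mcg/mL.
Steady-state peak Cmax,ss = C₀·R ≈ 3.815 × 1.2580 ≈ 4.799 mcg/mL.
Peak 4.8 mcg/mL vs MTC 7 mcg/mL: below toxic threshold.

4.8 mcg/mL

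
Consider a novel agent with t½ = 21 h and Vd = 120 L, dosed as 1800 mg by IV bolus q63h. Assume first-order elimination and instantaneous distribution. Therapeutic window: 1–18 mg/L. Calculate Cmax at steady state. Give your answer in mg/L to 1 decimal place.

17.1 mg/L

The dosing interval is 3 half-lives, so f = 2^(−3) = 0.125.
Accumulation ratio R = 1/(1 − f) = 1/0.875 = 8/7.
Single-dose peak C₀ = D/Vd = 1800/120 = 15 mg/L.
Steady-state peak Cmax,ss = C₀·R = 15 × 8/7 ≈ 17.143 mg/L.
Peak 17.1 mg/L vs MTC 18 mg/L: below toxic threshold.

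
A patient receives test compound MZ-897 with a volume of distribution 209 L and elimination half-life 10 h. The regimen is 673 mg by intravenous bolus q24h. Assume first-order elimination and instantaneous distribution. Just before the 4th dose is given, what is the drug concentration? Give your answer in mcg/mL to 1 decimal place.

0.7 mcg/mL

f = (1/2)^(τ/t½) = (1/2)^(24/10) ≈ 0.1895.
C₀ = D/Vd = 673/209 ≈ 3.220 mcg/mL.
Before the 4th dose, 3 doses have been given. Superposition: Cmin = C₀·(f + f² + … + f^3).
≈ 3.220 × (0.1895 + 0.0359 + 0.0068) ≈ 3.220 × 0.2322 ≈ 0.748 mcg/mL.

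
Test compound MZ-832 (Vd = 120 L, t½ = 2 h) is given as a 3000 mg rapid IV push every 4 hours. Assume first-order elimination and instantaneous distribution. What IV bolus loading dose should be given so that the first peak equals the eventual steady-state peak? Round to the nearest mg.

f = (1/2)^(4/2) ≈ 0.250000; accumulation ratio R = 1/(1−f) ≈ 1.33333.
Loading dose to hit Cmax,ss on first dose: D_load = D_maint·R ≈ 3000 × 1.33333 ≈ 3999.99 mg.

4000 mg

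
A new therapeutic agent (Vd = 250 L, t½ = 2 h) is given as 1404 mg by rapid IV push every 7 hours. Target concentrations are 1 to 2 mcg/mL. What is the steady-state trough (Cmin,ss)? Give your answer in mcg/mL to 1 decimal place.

0.5 mcg/mL

τ/t½ = 7/2 ≈ 3.5, so fraction remaining f = (1/2)^(7/2) ≈ 0.0884.
At steady state, accumulation factor R = 1/(1 − e^(−kτ)) ≈ 1.0970.
Each bolus raises the concentration by D/Vd = 1404/250 ≈ 5.616 mcg/mL.
Cmax,ss = C₀/(1 − f) ≈ 5.616/0.9116 ≈ 6.161 mcg/mL.
One interval later, Cmin,ss = Cmax,ss·e^(−kτ) ≈ 6.161 × 0.0884 ≈ 0.545 mcg/mL.
Trough 0.5 mcg/mL vs MEC 1 mcg/mL: subtherapeutic.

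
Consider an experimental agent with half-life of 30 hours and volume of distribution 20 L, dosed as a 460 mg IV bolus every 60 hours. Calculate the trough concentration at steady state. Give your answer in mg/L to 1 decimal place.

τ = 60 h = 2 half-lives, so f = (1/2)^2 = 0.25.
At steady state, R = 1/(1 − 0.25) = 4/3.
Single-dose peak C₀ = D/Vd = 460/20 = 23 mg/L.
Steady-state peak Cmax,ss = C₀·R = 23 × 4/3 ≈ 30.667 mg/L.
Steady-state trough Cmin,ss = Cmax,ss·f ≈ 30.667 × 0.25 ≈ 7.667 mg/L.

7.7 mg/L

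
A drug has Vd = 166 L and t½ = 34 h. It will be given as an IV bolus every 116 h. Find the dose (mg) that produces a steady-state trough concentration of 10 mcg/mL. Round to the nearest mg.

τ/t½ = 116/34 ≈ 3.4118, so f = (1/2)^(116/34) ≈ 0.093963.
Cmin,ss = (D/Vd)·f/(1−f), so D = Cmin,ss·Vd·(1−f)/f.
D = 10 × 166 × (1−f)/f ≈ 10 × 166 × 9.64249 ≈ 16006.53 mg.

16007 mg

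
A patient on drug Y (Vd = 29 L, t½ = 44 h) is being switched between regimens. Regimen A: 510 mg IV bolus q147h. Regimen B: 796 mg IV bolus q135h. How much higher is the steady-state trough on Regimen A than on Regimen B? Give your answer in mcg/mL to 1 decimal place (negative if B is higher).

Regimen A: f = (1/2)^(147/44) ≈ 0.0987; Cmin,ss = (510/29)·f/(1−f) ≈ 1.926 mcg/mL.
Regimen B: f = (1/2)^(135/44) ≈ 0.1192; Cmin,ss = (796/29)·f/(1−f) ≈ 3.715 mcg/mL.
Difference ≈ 1.926 − 3.715 ≈ -1.789 mcg/mL.

-1.8 mcg/mL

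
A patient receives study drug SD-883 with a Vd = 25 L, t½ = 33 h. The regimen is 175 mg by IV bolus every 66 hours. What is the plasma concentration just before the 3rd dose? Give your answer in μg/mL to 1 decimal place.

2.2 μg/mL

f = (1/2)^(τ/t½) = (1/2)^(66/33) ≈ 0.2500.
C₀ = D/Vd = 175/25 ≈ 7.000 μg/mL.
Before the 3rd dose, 2 doses have been given. Superposition: Cmin = C₀·(f + f²).
≈ 7.000 × (0.2500 + 0.0625) ≈ 7.000 × 0.3125 ≈ 2.188 μg/mL.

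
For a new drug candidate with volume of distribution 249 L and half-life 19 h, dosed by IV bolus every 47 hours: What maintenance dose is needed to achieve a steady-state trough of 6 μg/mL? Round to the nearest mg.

6805 mg

τ/t½ = 47/19 ≈ 2.4737, so f = (1/2)^(47/19) ≈ 0.180031.
Cmin,ss = (D/Vd)·f/(1−f), so D = Cmin,ss·Vd·(1−f)/f.
D = 6 × 249 × (1−f)/f ≈ 6 × 249 × 4.55460 ≈ 6804.57 mg.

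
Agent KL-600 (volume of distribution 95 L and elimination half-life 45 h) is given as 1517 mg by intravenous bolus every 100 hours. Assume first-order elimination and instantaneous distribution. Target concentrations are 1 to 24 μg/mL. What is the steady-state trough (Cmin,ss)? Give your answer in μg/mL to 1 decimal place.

4.4 μg/mL

Over one 100-h interval, 100/45 ≈ 2.2222 half-lives elapse, leaving f ≈ 0.2143 of each dose.
Accumulation ratio R = 1/(1 − f) ≈ 1/0.7857 ≈ 1.2728.
Single-dose peak C₀ = D/Vd = 1517/95 ≈ 15.968 μg/mL.
Steady-state peak Cmax,ss = C₀·R ≈ 15.968 × 1.2728 ≈ 20.324 μg/mL.
Steady-state trough Cmin,ss = Cmax,ss·f ≈ 20.324 × 0.2143 ≈ 4.355 μg/mL.
Trough 4.4 μg/mL vs MEC 1 μg/mL: adequate.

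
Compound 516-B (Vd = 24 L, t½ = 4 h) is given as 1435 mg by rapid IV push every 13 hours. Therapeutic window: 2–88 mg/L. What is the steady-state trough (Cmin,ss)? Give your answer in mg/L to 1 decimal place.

k = ln2/t½ = ln2/4 ≈ 0.173287 h⁻¹; fraction remaining f = e^(−kτ) = e^(−0.173287×13) ≈ 0.1051.
Each bolus raises the concentration by D/Vd = 1435/24 ≈ 59.792 mg/L.
Steady-state trough Cmin,ss = C₀·f/(1−f) ≈ 59.792 × 0.1051/0.8949 ≈ 7.022 mg/L.
Trough 7.0 mg/L vs MEC 2 mg/L: adequate.

7.0 mg/L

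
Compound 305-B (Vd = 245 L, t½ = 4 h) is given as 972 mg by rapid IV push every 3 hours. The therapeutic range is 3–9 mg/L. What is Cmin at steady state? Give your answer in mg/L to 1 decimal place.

Over one 3-h interval, 3/4 ≈ 0.75 half-lives elapse, leaving f ≈ 0.5946 of each dose.
Accumulation ratio R = 1/(1 − f) ≈ 1/0.4054 ≈ 2.4667.
Each bolus raises the concentration by D/Vd = 972/245 ≈ 3.967 mg/L.
Steady-state peak Cmax,ss = C₀·R ≈ 3.967 × 2.4667 ≈ 9.785 mg/L.
One interval later, Cmin,ss = Cmax,ss·e^(−kτ) ≈ 9.785 × 0.5946 ≈ 5.818 mg/L.
Trough 5.8 mg/L vs MEC 3 mg/L: adequate.

5.8 mg/L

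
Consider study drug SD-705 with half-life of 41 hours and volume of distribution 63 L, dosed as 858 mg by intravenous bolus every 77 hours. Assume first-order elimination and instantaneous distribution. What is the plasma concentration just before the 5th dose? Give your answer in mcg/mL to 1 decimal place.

f = (1/2)^(τ/t½) = (1/2)^(77/41) ≈ 0.2721.
C₀ = D/Vd = 858/63 ≈ 13.619 mcg/mL.
Before the 5th dose, 4 doses have been given. Superposition: Cmin = C₀·(f + f² + … + f^4).
≈ 13.619 × (0.2721 + 0.0740 + 0.0201 + 0.0055) ≈ 13.619 × 0.3717 ≈ 5.062 mcg/mL.

5.1 mcg/mL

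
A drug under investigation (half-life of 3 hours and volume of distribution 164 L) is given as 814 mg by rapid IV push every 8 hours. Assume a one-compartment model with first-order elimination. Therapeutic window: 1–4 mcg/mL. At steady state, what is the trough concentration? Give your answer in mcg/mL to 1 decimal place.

0.9 mcg/mL

k = ln2/t½ = ln2/3 ≈ 0.231049 h⁻¹; fraction remaining f = e^(−kτ) = e^(−0.231049×8) ≈ 0.1575.
Each bolus raises the concentration by D/Vd = 814/164 ≈ 4.963 mcg/mL.
Steady-state trough Cmin,ss = C₀·f/(1−f) ≈ 4.963 × 0.1575/0.8425 ≈ 0.928 mcg/mL.
Trough 0.9 mcg/mL vs MEC 1 mcg/mL: subtherapeutic.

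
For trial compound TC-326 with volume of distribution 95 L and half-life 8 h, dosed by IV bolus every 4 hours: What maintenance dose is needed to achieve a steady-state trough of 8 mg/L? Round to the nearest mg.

315 mg

τ/t½ = 4/8 ≈ 0.5, so f = (1/2)^(4/8) ≈ 0.707107.
Cmin,ss = (D/Vd)·f/(1−f), so D = Cmin,ss·Vd·(1−f)/f.
D = 8 × 95 × (1−f)/f ≈ 8 × 95 × 0.41421 ≈ 314.80 mg.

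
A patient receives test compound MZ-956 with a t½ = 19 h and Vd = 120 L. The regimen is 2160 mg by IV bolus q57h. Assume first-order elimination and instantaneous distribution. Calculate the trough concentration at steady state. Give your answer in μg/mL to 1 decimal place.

2.6 μg/mL

τ = 57 h = 3 half-lives, so f = (1/2)^3 = 0.125.
Accumulation ratio R = 1/(1 − f) = 1/0.875 = 8/7.
Single-dose peak C₀ = D/Vd = 2160/120 = 18 μg/mL.
Steady-state peak Cmax,ss = C₀·R = 18 × 8/7 ≈ 20.571 μg/mL.
Steady-state trough Cmin,ss = Cmax,ss·f ≈ 20.571 × 0.125 ≈ 2.571 μg/mL.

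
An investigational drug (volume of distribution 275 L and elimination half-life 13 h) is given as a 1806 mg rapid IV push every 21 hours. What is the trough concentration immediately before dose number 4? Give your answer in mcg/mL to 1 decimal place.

f = (1/2)^(τ/t½) = (1/2)^(21/13) ≈ 0.3264.
C₀ = D/Vd = 1806/275 ≈ 6.567 mcg/mL.
Before the 4th dose, 3 doses have been given. Superposition: Cmin = C₀·(f + f² + … + f^3).
≈ 6.567 × (0.3264 + 0.1065 + 0.0348) ≈ 6.567 × 0.4677 ≈ 3.071 mcg/mL.

3.1 mcg/mL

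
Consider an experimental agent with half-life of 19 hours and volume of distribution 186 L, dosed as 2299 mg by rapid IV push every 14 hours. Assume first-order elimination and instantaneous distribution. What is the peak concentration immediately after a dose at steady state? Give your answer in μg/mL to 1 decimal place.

30.9 μg/mL

τ/t½ = 14/19 ≈ 0.73684, so fraction remaining f = (1/2)^(14/19) ≈ 0.6001.
Accumulation ratio R = 1/(1 − f) ≈ 1/0.3999 ≈ 2.5006.
Each bolus raises the concentration by D/Vd = 2299/186 ≈ 12.360 μg/mL.
Steady-state peak Cmax,ss = C₀·R ≈ 12.360 × 2.5006 ≈ 30.907 μg/mL.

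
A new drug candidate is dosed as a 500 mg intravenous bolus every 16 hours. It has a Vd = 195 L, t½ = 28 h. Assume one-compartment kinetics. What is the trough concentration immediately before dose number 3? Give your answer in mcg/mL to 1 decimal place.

f = (1/2)^(τ/t½) = (1/2)^(16/28) ≈ 0.6730.
C₀ = D/Vd = 500/195 ≈ 2.564 mcg/mL.
Before the 3rd dose, 2 doses have been given. Superposition: Cmin = C₀·(f + f²).
≈ 2.564 × (0.6730 + 0.4529) ≈ 2.564 × 1.1259 ≈ 2.887 mcg/mL.

2.9 mcg/mL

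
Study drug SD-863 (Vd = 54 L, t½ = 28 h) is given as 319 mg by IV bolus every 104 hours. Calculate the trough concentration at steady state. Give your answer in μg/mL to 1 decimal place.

0.5 μg/mL

Over one 104-h interval, 104/28 ≈ 3.7143 half-lives elapse, leaving f ≈ 0.0762 of each dose.
Accumulation ratio R = 1/(1 − f) ≈ 1/0.9238 ≈ 1.0825.
Each bolus raises the concentration by D/Vd = 319/54 ≈ 5.907 μg/mL.
Cmax,ss = C₀/(1 − f) ≈ 5.907/0.9238 ≈ 6.394 μg/mL.
One interval later, Cmin,ss = Cmax,ss·e^(−kτ) ≈ 6.394 × 0.0762 ≈ 0.487 μg/mL.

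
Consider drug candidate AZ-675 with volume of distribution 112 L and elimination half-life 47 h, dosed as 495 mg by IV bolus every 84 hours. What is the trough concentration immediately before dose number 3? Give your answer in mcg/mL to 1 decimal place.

f = (1/2)^(τ/t½) = (1/2)^(84/47) ≈ 0.2897.
C₀ = D/Vd = 495/112 ≈ 4.420 mcg/mL.
Before the 3rd dose, 2 doses have been given. Superposition: Cmin = C₀·(f + f²).
≈ 4.420 × (0.2897 + 0.0839) ≈ 4.420 × 0.3736 ≈ 1.651 mcg/mL.

1.7 mcg/mL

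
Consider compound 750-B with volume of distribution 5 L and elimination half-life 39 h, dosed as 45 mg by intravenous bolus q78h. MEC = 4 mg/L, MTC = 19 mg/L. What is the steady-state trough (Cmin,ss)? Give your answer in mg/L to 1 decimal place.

3.0 mg/L

τ = 78 h = 2 half-lives, so f = (1/2)^2 = 0.25.
Accumulation ratio R = 1/(1 − f) = 1/0.75 = 4/3.
Single-dose peak C₀ = D/Vd = 45/5 = 9 mg/L.
Steady-state peak Cmax,ss = C₀·R = 9 × 4/3 ≈ 12.000 mg/L.
Steady-state trough Cmin,ss = Cmax,ss·f ≈ 12.000 × 0.25 ≈ 3.000 mg/L.
Trough 3.0 mg/L vs MEC 4 mg/L: subtherapeutic.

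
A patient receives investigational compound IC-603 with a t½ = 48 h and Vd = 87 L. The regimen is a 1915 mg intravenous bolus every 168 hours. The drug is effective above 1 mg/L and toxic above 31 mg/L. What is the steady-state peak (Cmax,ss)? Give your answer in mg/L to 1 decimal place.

24.1 mg/L

Over one 168-h interval, 168/48 ≈ 3.5 half-lives elapse, leaving f ≈ 0.0884 of each dose.
Accumulation ratio R = 1/(1 − f) ≈ 1/0.9116 ≈ 1.0970.
Each bolus raises the concentration by D/Vd = 1915/87 ≈ 22.011 mg/L.
Cmax,ss = C₀/(1 − f) ≈ 22.011/0.9116 ≈ 24.145 mg/L.
Peak 24.1 mg/L vs MTC 31 mg/L: below toxic threshold.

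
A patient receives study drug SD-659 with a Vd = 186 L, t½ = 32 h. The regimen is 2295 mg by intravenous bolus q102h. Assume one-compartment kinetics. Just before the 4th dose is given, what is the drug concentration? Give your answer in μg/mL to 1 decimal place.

1.5 μg/mL

f = (1/2)^(τ/t½) = (1/2)^(102/32) ≈ 0.1098.
C₀ = D/Vd = 2295/186 ≈ 12.339 μg/mL.
Before the 4th dose, 3 doses have been given. Superposition: Cmin = C₀·(f + f² + … + f^3).
≈ 12.339 × (0.1098 + 0.0121 + 0.0013) ≈ 12.339 × 0.1232 ≈ 1.520 μg/mL.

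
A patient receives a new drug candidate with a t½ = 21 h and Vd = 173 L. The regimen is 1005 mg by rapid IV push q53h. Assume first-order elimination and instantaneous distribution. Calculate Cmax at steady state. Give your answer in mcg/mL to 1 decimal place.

7.0 mcg/mL

Over one 53-h interval, 53/21 ≈ 2.5238 half-lives elapse, leaving f ≈ 0.1739 of each dose.
At steady state, accumulation factor R = 1/(1 − e^(−kτ)) ≈ 1.2105.
Single-dose peak C₀ = D/Vd = 1005/173 ≈ 5.809 mcg/mL.
Steady-state peak Cmax,ss = C₀·R ≈ 5.809 × 1.2105 ≈ 7.032 mcg/mL.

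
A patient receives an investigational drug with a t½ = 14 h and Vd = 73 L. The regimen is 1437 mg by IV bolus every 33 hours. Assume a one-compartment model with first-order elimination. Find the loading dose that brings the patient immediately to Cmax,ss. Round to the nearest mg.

f = (1/2)^(33/14) ≈ 0.195177; accumulation ratio R = 1/(1−f) ≈ 1.24251.
Loading dose to hit Cmax,ss on first dose: D_load = D_maint·R ≈ 1437 × 1.24251 ≈ 1785.49 mg.

1785 mg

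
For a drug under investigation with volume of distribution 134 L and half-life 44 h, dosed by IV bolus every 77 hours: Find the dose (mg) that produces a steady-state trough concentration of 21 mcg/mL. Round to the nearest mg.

6651 mg

τ/t½ = 77/44 ≈ 1.75, so f = (1/2)^(77/44) ≈ 0.297302.
Cmin,ss = (D/Vd)·f/(1−f), so D = Cmin,ss·Vd·(1−f)/f.
D = 21 × 134 × (1−f)/f ≈ 21 × 134 × 2.36358 ≈ 6651.11 mg.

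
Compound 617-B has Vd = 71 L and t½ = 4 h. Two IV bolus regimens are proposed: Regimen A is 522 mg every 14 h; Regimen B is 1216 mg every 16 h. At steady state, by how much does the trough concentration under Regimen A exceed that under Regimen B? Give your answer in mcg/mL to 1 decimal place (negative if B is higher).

Regimen A: f = (1/2)^(14/4) ≈ 0.0884; Cmin,ss = (522/71)·f/(1−f) ≈ 0.713 mcg/mL.
Regimen B: f = (1/2)^(16/4) ≈ 0.0625; Cmin,ss = (1216/71)·f/(1−f) ≈ 1.142 mcg/mL.
Difference ≈ 0.713 − 1.142 ≈ -0.429 mcg/mL.

-0.4 mcg/mL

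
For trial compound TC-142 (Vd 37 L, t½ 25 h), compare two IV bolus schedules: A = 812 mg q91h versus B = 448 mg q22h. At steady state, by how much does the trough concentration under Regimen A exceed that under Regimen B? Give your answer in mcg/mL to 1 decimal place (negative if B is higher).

Regimen A: f = (1/2)^(91/25) ≈ 0.0802; Cmin,ss = (812/37)·f/(1−f) ≈ 1.914 mcg/mL.
Regimen B: f = (1/2)^(22/25) ≈ 0.5434; Cmin,ss = (448/37)·f/(1−f) ≈ 14.410 mcg/mL.
Difference ≈ 1.914 − 14.410 ≈ -12.496 mcg/mL.

-12.5 mcg/mL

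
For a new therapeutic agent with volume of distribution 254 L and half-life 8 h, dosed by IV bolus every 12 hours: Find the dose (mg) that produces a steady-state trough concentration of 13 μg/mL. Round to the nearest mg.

6037 mg

τ/t½ = 12/8 ≈ 1.5, so f = (1/2)^(12/8) ≈ 0.353553.
Cmin,ss = (D/Vd)·f/(1−f), so D = Cmin,ss·Vd·(1−f)/f.
D = 13 × 254 × (1−f)/f ≈ 13 × 254 × 1.82843 ≈ 6037.48 mg.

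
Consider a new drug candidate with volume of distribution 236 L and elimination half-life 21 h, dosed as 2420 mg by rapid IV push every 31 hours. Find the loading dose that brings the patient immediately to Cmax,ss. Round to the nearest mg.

3778 mg

f = (1/2)^(31/21) ≈ 0.359437; accumulation ratio R = 1/(1−f) ≈ 1.56113.
Loading dose to hit Cmax,ss on first dose: D_load = D_maint·R ≈ 2420 × 1.56113 ≈ 3777.93 mg.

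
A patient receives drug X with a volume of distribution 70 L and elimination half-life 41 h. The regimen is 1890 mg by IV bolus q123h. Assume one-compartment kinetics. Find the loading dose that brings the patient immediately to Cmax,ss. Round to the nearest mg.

2160 mg

f = (1/2)^(123/41) ≈ 0.125000; accumulation ratio R = 1/(1−f) ≈ 1.14286.
Loading dose to hit Cmax,ss on first dose: D_load = D_maint·R ≈ 1890 × 1.14286 ≈ 2160.01 mg.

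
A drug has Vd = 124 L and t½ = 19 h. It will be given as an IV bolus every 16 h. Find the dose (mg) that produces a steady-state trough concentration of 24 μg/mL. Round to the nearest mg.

τ/t½ = 16/19 ≈ 0.84211, so f = (1/2)^(16/19) ≈ 0.557829.
Cmin,ss = (D/Vd)·f/(1−f), so D = Cmin,ss·Vd·(1−f)/f.
D = 24 × 124 × (1−f)/f ≈ 24 × 124 × 0.79266 ≈ 2358.96 mg.

2359 mg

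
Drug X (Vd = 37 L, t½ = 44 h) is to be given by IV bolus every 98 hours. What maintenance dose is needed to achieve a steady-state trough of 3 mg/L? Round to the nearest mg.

τ/t½ = 98/44 ≈ 2.2273, so f = (1/2)^(98/44) ≈ 0.213562.
Cmin,ss = (D/Vd)·f/(1−f), so D = Cmin,ss·Vd·(1−f)/f.
D = 3 × 37 × (1−f)/f ≈ 3 × 37 × 3.68248 ≈ 408.76 mg.

409 mg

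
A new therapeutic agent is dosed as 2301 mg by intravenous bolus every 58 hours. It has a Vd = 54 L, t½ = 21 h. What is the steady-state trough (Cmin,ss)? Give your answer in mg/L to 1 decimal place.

k = ln2/t½ = ln2/21 ≈ 0.033007 h⁻¹; fraction remaining f = e^(−kτ) = e^(−0.033007×58) ≈ 0.1474.
At steady state, accumulation factor R = 1/(1 − e^(−kτ)) ≈ 1.1729.
Single-dose peak C₀ = D/Vd = 2301/54 ≈ 42.611 mg/L.
Cmax,ss = C₀/(1 − f) ≈ 42.611/0.8526 ≈ 49.978 mg/L.
Steady-state trough Cmin,ss = Cmax,ss·f ≈ 49.978 × 0.1474 ≈ 7.367 mg/L.

7.4 mg/L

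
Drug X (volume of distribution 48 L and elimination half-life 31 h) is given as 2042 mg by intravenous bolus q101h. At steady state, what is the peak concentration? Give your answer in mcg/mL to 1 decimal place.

Over one 101-h interval, 101/31 ≈ 3.2581 half-lives elapse, leaving f ≈ 0.1045 of each dose.
Accumulation ratio R = 1/(1 − f) ≈ 1/0.8955 ≈ 1.1167.
Single-dose peak C₀ = D/Vd = 2042/48 ≈ 42.542 mcg/mL.
Steady-state peak Cmax,ss = C₀·R ≈ 42.542 × 1.1167 ≈ 47.507 mcg/mL.

47.5 mcg/mL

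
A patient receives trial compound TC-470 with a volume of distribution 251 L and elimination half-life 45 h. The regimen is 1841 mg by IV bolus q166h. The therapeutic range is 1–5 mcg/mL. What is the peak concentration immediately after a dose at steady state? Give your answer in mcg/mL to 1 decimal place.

τ/t½ = 166/45 ≈ 3.6889, so fraction remaining f = (1/2)^(166/45) ≈ 0.0775.
At steady state, accumulation factor R = 1/(1 − e^(−kτ)) ≈ 1.0840.
Each bolus raises the concentration by D/Vd = 1841/251 ≈ 7.335 mcg/mL.
Steady-state peak Cmax,ss = C₀·R ≈ 7.335 × 1.0840 ≈ 7.951 mcg/mL.
Peak 8.0 mcg/mL vs MTC 5 mcg/mL: exceeds toxic threshold.

8.0 mcg/mL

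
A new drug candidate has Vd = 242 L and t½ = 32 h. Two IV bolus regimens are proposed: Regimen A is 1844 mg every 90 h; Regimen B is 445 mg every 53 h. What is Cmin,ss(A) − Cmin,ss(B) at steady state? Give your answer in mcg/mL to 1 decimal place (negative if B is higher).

0.4 mcg/mL

Regimen A: f = (1/2)^(90/32) ≈ 0.1423; Cmin,ss = (1844/242)·f/(1−f) ≈ 1.264 mcg/mL.
Regimen B: f = (1/2)^(53/32) ≈ 0.3173; Cmin,ss = (445/242)·f/(1−f) ≈ 0.855 mcg/mL.
Difference ≈ 1.264 − 0.855 ≈ 0.409 mcg/mL.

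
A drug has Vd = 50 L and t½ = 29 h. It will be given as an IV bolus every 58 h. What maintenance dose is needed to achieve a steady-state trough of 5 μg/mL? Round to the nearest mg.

750 mg

τ/t½ = 58/29 ≈ 2, so f = (1/2)^(58/29) ≈ 0.250000.
Cmin,ss = (D/Vd)·f/(1−f), so D = Cmin,ss·Vd·(1−f)/f.
D = 5 × 50 × (1−f)/f ≈ 5 × 50 × 3.00000 ≈ 750.00 mg.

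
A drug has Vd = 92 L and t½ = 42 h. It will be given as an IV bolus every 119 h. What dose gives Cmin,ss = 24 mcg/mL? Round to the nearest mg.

τ/t½ = 119/42 ≈ 2.8333, so f = (1/2)^(119/42) ≈ 0.140308.
Cmin,ss = (D/Vd)·f/(1−f), so D = Cmin,ss·Vd·(1−f)/f.
D = 24 × 92 × (1−f)/f ≈ 24 × 92 × 6.12718 ≈ 13528.81 mg.

13529 mg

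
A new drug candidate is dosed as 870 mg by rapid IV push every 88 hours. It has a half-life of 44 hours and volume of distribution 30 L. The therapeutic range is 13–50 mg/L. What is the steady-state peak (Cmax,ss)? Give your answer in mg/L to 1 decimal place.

38.7 mg/L

τ = 88 h = 2 half-lives, so f = (1/2)^2 = 0.25.
Accumulation ratio R = 1/(1 − f) = 1/0.75 = 4/3.
Single-dose peak C₀ = D/Vd = 870/30 = 29 mg/L.
Steady-state peak Cmax,ss = C₀·R = 29 × 4/3 ≈ 38.667 mg/L.
Peak 38.7 mg/L vs MTC 50 mg/L: below toxic threshold.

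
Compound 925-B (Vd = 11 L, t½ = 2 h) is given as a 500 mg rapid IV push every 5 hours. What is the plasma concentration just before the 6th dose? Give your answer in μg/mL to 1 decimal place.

9.8 μg/mL

f = (1/2)^(τ/t½) = (1/2)^(5/2) ≈ 0.1768.
C₀ = D/Vd = 500/11 ≈ 45.455 μg/mL.
Before the 6th dose, 5 doses have been given. Superposition: Cmin = C₀·(f + f² + … + f^5).
≈ 45.455 × (0.1768 + 0.0313 + 0.0055 + 0.0010 + 0.0002) ≈ 45.455 × 0.2148 ≈ 9.764 μg/mL.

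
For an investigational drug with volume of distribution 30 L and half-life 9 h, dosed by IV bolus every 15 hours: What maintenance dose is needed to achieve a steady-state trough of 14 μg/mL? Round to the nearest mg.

τ/t½ = 15/9 ≈ 1.6667, so f = (1/2)^(15/9) ≈ 0.314980.
Cmin,ss = (D/Vd)·f/(1−f), so D = Cmin,ss·Vd·(1−f)/f.
D = 14 × 30 × (1−f)/f ≈ 14 × 30 × 2.17480 ≈ 913.42 mg.

913 mg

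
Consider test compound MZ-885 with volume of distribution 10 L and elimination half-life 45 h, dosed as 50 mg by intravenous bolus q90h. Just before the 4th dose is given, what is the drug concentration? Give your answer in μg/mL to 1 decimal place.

1.6 μg/mL

f = (1/2)^(τ/t½) = (1/2)^(90/45) ≈ 0.2500.
C₀ = D/Vd = 50/10 ≈ 5.000 μg/mL.
Before the 4th dose, 3 doses have been given. Superposition: Cmin = C₀·(f + f² + … + f^3).
≈ 5.000 × (0.2500 + 0.0625 + 0.0156) ≈ 5.000 × 0.3281 ≈ 1.641 μg/mL.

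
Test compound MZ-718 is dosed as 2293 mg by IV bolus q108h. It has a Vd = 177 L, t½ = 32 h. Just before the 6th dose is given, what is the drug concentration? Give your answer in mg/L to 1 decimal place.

1.4 mg/L

f = (1/2)^(τ/t½) = (1/2)^(108/32) ≈ 0.0964.
C₀ = D/Vd = 2293/177 ≈ 12.955 mg/L.
Before the 6th dose, 5 doses have been given. Superposition: Cmin = C₀·(f + f² + … + f^5).
≈ 12.955 × (0.0964 + 0.0093 + 0.0009 + 0.0001 + 0.0000) ≈ 12.955 × 0.1067 ≈ 1.382 mg/L.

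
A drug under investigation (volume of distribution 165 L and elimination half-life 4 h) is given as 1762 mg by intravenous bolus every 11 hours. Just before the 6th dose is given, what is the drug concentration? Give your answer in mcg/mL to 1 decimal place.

f = (1/2)^(τ/t½) = (1/2)^(11/4) ≈ 0.1487.
C₀ = D/Vd = 1762/165 ≈ 10.679 mcg/mL.
Before the 6th dose, 5 doses have been given. Superposition: Cmin = C₀·(f + f² + … + f^5).
≈ 10.679 × (0.1487 + 0.0221 + 0.0033 + 0.0005 + 0.0001) ≈ 10.679 × 0.1747 ≈ 1.866 mcg/mL.

1.9 mcg/mL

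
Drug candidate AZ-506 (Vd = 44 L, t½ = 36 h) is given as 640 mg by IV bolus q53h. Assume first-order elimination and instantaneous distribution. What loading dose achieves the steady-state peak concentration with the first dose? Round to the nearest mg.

1001 mg

f = (1/2)^(53/36) ≈ 0.360427; accumulation ratio R = 1/(1−f) ≈ 1.56354.
Loading dose to hit Cmax,ss on first dose: D_load = D_maint·R ≈ 640 × 1.56354 ≈ 1000.67 mg.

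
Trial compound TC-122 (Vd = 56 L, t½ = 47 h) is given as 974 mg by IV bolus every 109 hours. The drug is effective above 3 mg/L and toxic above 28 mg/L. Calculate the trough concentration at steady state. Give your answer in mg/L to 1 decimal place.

4.4 mg/L

k = ln2/t½ = ln2/47 ≈ 0.014748 h⁻¹; fraction remaining f = e^(−kτ) = e^(−0.014748×109) ≈ 0.2004.
At steady state, accumulation factor R = 1/(1 − e^(−kτ)) ≈ 1.2506.
Single-dose peak C₀ = D/Vd = 974/56 ≈ 17.393 mg/L.
Cmax,ss = C₀/(1 − f) ≈ 17.393/0.7996 ≈ 21.752 mg/L.
Steady-state trough Cmin,ss = Cmax,ss·f ≈ 21.752 × 0.2004 ≈ 4.359 mg/L.
Trough 4.4 mg/L vs MEC 3 mg/L: adequate.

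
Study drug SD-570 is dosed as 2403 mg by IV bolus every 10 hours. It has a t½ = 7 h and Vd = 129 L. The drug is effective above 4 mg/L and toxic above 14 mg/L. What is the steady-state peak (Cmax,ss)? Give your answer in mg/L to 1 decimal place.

Over one 10-h interval, 10/7 ≈ 1.4286 half-lives elapse, leaving f ≈ 0.3715 of each dose.
At steady state, accumulation factor R = 1/(1 − e^(−kτ)) ≈ 1.5911.
Single-dose peak C₀ = D/Vd = 2403/129 ≈ 18.628 mg/L.
Steady-state peak Cmax,ss = C₀·R ≈ 18.628 × 1.5911 ≈ 29.639 mg/L.
Peak 29.6 mg/L vs MTC 14 mg/L: exceeds toxic threshold.

29.6 mg/L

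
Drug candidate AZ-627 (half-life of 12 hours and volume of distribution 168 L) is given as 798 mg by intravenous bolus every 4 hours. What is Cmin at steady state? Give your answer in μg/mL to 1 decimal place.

18.3 μg/mL

Over one 4-h interval, 4/12 ≈ 0.33333 half-lives elapse, leaving f ≈ 0.7937 of each dose.
At steady state, accumulation factor R = 1/(1 − e^(−kτ)) ≈ 4.8473.
Each bolus raises the concentration by D/Vd = 798/168 ≈ 4.750 μg/mL.
Cmax,ss = C₀/(1 − f) ≈ 4.750/0.2063 ≈ 23.025 μg/mL.
Steady-state trough Cmin,ss = Cmax,ss·f ≈ 23.025 × 0.7937 ≈ 18.275 μg/mL.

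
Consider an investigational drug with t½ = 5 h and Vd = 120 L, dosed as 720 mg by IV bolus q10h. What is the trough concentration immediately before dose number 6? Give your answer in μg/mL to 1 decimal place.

f = (1/2)^(τ/t½) = (1/2)^(10/5) ≈ 0.2500.
C₀ = D/Vd = 720/120 ≈ 6.000 μg/mL.
Before the 6th dose, 5 doses have been given. Superposition: Cmin = C₀·(f + f² + … + f^5).
≈ 6.000 × (0.2500 + 0.0625 + 0.0156 + 0.0039 + 0.0010) ≈ 6.000 × 0.3330 ≈ 1.998 μg/mL.

2.0 μg/mL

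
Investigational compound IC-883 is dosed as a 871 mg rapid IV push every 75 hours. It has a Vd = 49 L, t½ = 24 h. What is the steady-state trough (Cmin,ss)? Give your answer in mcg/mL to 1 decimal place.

2.3 mcg/mL

k = ln2/t½ = ln2/24 ≈ 0.028881 h⁻¹; fraction remaining f = e^(−kτ) = e^(−0.028881×75) ≈ 0.1146.
Single-dose peak C₀ = D/Vd = 871/49 ≈ 17.776 mcg/mL.
Steady-state trough Cmin,ss = C₀·f/(1−f) ≈ 17.776 × 0.1146/0.8854 ≈ 2.301 mcg/mL.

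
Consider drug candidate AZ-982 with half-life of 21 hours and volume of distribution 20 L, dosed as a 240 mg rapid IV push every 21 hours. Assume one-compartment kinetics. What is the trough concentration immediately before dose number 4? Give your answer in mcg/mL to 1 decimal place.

10.5 mcg/mL

f = (1/2)^(τ/t½) = (1/2)^(21/21) ≈ 0.5000.
C₀ = D/Vd = 240/20 ≈ 12.000 mcg/mL.
Before the 4th dose, 3 doses have been given. Superposition: Cmin = C₀·(f + f² + … + f^3).
≈ 12.000 × (0.5000 + 0.2500 + 0.1250) ≈ 12.000 × 0.8750 ≈ 10.500 mcg/mL.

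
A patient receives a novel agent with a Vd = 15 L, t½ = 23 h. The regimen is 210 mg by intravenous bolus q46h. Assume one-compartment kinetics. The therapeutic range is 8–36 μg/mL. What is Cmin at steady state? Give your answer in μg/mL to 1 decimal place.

The dosing interval is 2 half-lives, so f = 2^(−2) = 0.25.
At steady state, R = 1/(1 − 0.25) = 4/3.
Single-dose peak C₀ = D/Vd = 210/15 = 14 μg/mL.
Steady-state peak Cmax,ss = C₀·R = 14 × 4/3 ≈ 18.667 μg/mL.
Steady-state trough Cmin,ss = Cmax,ss·f ≈ 18.667 × 0.25 ≈ 4.667 μg/mL.
Trough 4.7 μg/mL vs MEC 8 μg/mL: subtherapeutic.

4.7 μg/mL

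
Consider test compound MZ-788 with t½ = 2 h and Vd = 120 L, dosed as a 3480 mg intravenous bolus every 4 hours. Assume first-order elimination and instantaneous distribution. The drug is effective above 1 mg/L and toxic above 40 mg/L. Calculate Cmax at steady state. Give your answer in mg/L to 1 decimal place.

38.7 mg/L

τ = 4 h = 2 half-lives, so f = (1/2)^2 = 0.25.
At steady state, R = 1/(1 − 0.25) = 4/3.
Single-dose peak C₀ = D/Vd = 3480/120 = 29 mg/L.
Steady-state peak Cmax,ss = C₀·R = 29 × 4/3 ≈ 38.667 mg/L.
Peak 38.7 mg/L vs MTC 40 mg/L: below toxic threshold.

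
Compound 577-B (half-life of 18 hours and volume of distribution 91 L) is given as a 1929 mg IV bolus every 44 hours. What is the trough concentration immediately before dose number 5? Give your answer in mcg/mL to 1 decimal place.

f = (1/2)^(τ/t½) = (1/2)^(44/18) ≈ 0.1837.
C₀ = D/Vd = 1929/91 ≈ 21.198 mcg/mL.
Before the 5th dose, 4 doses have been given. Superposition: Cmin = C₀·(f + f² + … + f^4).
≈ 21.198 × (0.1837 + 0.0337 + 0.0062 + 0.0011) ≈ 21.198 × 0.2247 ≈ 4.763 mcg/mL.

4.8 mcg/mL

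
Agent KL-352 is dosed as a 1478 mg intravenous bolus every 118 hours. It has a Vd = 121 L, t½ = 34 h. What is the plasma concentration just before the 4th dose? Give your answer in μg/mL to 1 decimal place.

1.2 μg/mL

f = (1/2)^(τ/t½) = (1/2)^(118/34) ≈ 0.0902.
C₀ = D/Vd = 1478/121 ≈ 12.215 μg/mL.
Before the 4th dose, 3 doses have been given. Superposition: Cmin = C₀·(f + f² + … + f^3).
≈ 12.215 × (0.0902 + 0.0081 + 0.0007) ≈ 12.215 × 0.0990 ≈ 1.209 μg/mL.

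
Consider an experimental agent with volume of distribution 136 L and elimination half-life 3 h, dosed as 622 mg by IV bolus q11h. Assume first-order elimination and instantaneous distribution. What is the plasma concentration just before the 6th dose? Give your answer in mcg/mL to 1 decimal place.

0.4 mcg/mL

f = (1/2)^(τ/t½) = (1/2)^(11/3) ≈ 0.0787.
C₀ = D/Vd = 622/136 ≈ 4.574 mcg/mL.
Before the 6th dose, 5 doses have been given. Superposition: Cmin = C₀·(f + f² + … + f^5).
≈ 4.574 × (0.0787 + 0.0062 + 0.0005 + 0.0000 + 0.0000) ≈ 4.574 × 0.0854 ≈ 0.391 mcg/mL.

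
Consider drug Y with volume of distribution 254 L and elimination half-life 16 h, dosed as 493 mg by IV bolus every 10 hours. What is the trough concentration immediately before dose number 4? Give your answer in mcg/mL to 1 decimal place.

2.6 mcg/mL

f = (1/2)^(τ/t½) = (1/2)^(10/16) ≈ 0.6484.
C₀ = D/Vd = 493/254 ≈ 1.941 mcg/mL.
Before the 4th dose, 3 doses have been given. Superposition: Cmin = C₀·(f + f² + … + f^3).
≈ 1.941 × (0.6484 + 0.4204 + 0.2726) ≈ 1.941 × 1.3414 ≈ 2.604 mcg/mL.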